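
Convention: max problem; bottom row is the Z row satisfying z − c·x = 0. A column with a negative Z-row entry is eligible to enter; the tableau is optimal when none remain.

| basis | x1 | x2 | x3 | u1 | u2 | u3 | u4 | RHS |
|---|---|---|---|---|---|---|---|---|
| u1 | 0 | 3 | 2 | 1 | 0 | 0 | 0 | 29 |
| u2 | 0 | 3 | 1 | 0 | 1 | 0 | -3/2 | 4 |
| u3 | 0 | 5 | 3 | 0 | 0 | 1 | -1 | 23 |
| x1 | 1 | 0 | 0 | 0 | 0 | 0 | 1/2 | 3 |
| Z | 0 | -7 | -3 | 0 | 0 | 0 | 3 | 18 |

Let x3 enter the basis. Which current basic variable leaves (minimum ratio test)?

Column x3 entries and ratios — u1: 29/2 = 29/2; u2: 4/1 = 4; u3: 23/3 = 23/3; x1: 0 ≤ 0, skip.
Smallest ratio is 4 in the row of u2, so u2 leaves.

u2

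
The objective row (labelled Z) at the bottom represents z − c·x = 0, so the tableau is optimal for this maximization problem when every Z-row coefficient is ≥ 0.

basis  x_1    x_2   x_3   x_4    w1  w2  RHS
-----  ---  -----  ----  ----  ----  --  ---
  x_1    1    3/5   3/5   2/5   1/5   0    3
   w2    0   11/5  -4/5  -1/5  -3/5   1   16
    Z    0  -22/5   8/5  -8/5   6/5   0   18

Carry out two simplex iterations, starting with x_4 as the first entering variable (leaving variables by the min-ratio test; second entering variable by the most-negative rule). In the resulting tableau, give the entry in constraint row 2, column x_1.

Ratio test on column x_4 — row 1: 3/(2/5) = 15/2; row 2: entry -1/5 ≤ 0. Minimum is 15/2 at row 1 (x_1 leaves); pivot element 2/5.
Divide row 1 by 2/5; eliminate column x_4 from the other rows.
Second iteration: most negative Z-row entry is -2 in column x_2, so x_2 enters.
Ratio test on column x_2 — row 1: (15/2)/(3/2) = 5; row 2: (35/2)/(5/2) = 7. Minimum is 5 at row 1 (x_4 leaves); pivot element 3/2.
Divide row 1 by 3/2; eliminate column x_2 from the other rows.
After both pivots, the entry at constraint row 2, column x_1 is -11/3.

-11/3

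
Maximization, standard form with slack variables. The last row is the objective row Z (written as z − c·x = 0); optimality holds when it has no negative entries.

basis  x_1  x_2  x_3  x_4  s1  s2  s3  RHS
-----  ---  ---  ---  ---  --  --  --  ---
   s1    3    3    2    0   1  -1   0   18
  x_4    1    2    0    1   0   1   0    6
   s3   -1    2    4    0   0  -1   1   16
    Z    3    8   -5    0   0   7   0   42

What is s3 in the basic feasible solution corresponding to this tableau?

s3 is basic (row 3); its value is the RHS of that row, 16.

16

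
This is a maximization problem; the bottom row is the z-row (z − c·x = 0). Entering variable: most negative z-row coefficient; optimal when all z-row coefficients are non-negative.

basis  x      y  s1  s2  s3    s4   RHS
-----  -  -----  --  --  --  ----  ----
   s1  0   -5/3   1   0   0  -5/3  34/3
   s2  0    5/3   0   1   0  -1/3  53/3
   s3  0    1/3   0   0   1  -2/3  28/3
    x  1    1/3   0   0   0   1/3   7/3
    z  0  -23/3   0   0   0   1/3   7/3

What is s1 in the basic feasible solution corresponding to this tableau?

s1 is basic (row 1); its value is the RHS of that row, 34/3.

34/3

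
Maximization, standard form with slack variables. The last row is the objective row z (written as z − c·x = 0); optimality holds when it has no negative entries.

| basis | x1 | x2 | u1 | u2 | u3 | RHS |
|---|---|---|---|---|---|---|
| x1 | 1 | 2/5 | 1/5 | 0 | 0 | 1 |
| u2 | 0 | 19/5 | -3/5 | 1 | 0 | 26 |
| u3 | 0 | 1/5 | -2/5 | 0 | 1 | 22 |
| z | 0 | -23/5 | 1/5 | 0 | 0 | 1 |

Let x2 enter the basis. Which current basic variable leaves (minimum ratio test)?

Column x2 entries and ratios — x1: 1/(2/5) = 5/2; u2: 26/(19/5) = 130/19; u3: 22/(1/5) = 110.
Smallest ratio is 5/2 in the row of x1, so x1 leaves.

x1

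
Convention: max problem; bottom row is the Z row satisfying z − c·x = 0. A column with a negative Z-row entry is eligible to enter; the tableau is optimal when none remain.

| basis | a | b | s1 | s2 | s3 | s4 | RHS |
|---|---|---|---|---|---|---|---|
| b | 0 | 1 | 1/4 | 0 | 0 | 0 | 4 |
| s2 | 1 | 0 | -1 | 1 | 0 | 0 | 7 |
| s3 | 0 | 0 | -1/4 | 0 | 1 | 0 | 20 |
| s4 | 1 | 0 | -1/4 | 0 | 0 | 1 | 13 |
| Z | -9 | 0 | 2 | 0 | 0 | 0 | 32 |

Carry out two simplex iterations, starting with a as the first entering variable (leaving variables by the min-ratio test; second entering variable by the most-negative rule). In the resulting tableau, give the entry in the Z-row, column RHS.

151

Ratio test on column a — row 1: entry 0 ≤ 0; row 2: 7/1 = 7; row 3: entry 0 ≤ 0; row 4: 13/1 = 13. Minimum is 7 at row 2 (s2 leaves); pivot element 1.
Divide row 2 by 1; eliminate column a from the other rows.
Second iteration: most negative Z-row entry is -7 in column s1, so s1 enters.
Ratio test on column s1 — row 1: 4/(1/4) = 16; row 2: entry -1 ≤ 0; row 3: entry -1/4 ≤ 0; row 4: 6/(3/4) = 8. Minimum is 8 at row 4 (s4 leaves); pivot element 3/4.
Divide row 4 by 3/4; eliminate column s1 from the other rows.
After both pivots, the entry at the Z-row, column RHS is 151.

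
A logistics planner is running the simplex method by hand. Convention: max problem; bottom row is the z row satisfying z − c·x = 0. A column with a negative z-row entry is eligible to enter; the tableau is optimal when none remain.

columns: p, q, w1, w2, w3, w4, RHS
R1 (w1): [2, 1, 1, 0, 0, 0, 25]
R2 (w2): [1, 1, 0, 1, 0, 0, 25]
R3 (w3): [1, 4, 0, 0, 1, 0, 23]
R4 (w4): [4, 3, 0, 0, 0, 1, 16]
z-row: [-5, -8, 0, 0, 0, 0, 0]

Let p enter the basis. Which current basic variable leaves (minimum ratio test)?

Column p entries and ratios — w1: 25/2 = 25/2; w2: 25/1 = 25; w3: 23/1 = 23; w4: 16/4 = 4.
Smallest ratio is 4 in the row of w4, so w4 leaves.

w4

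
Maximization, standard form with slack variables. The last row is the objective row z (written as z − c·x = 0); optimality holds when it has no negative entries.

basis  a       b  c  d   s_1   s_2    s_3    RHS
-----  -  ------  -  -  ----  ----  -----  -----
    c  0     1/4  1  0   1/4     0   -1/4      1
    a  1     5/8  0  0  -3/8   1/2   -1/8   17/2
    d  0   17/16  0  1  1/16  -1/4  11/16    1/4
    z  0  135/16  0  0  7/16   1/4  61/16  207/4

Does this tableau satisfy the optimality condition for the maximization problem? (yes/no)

Every z-row coefficient is ≥ 0, so the tableau is optimal.

yes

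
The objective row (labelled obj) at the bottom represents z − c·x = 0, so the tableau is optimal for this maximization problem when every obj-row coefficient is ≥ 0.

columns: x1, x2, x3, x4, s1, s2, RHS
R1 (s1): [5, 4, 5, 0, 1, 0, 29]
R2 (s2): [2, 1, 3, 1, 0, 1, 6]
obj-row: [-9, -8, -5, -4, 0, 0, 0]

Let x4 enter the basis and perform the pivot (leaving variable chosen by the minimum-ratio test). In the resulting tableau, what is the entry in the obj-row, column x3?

Ratio test on column x4 — row 1: entry 0 ≤ 0; row 2: 6/1 = 6. Minimum is 6 at row 2 (s2 leaves); pivot element 1.
Divide row 2 by 1; eliminate column x4 from the other rows.
obj-row update in column x3: -5 − (-4)·3 = 7.

7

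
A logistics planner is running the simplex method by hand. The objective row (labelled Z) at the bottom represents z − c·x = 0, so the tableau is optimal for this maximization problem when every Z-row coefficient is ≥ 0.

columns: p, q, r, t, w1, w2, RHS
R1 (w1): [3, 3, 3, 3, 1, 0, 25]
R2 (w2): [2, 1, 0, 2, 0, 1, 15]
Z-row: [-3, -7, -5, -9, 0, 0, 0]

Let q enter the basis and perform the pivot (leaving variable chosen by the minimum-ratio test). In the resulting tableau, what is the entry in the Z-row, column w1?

Ratio test on column q — row 1: 25/3 = 25/3; row 2: 15/1 = 15. Minimum is 25/3 at row 1 (w1 leaves); pivot element 3.
Divide row 1 by 3; eliminate column q from the other rows.
Z-row update in column w1: 0 − (-7)·(1/3) = 7/3.

7/3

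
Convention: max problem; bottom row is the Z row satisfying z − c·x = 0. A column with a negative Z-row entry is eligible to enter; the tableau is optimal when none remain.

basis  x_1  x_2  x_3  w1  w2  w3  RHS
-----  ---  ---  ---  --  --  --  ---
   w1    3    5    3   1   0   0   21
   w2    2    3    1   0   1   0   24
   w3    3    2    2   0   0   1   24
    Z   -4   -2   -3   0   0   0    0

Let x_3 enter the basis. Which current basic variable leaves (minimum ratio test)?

Column x_3 entries and ratios — w1: 21/3 = 7; w2: 24/1 = 24; w3: 24/2 = 12.
Smallest ratio is 7 in the row of w1, so w1 leaves.

w1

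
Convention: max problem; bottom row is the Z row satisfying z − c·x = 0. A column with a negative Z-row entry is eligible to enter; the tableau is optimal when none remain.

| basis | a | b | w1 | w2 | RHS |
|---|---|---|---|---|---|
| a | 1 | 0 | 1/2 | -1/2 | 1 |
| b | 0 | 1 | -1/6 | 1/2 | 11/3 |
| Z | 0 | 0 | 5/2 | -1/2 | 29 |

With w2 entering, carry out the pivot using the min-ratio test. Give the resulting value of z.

98/3

Ratio test on column w2 — row 1: entry -1/2 ≤ 0; row 2: (11/3)/(1/2) = 22/3. Minimum is 22/3 at row 2 (b leaves); pivot element 1/2.
Pivot on row 2; the Z-row RHS becomes 29 − (-1/2)·(22/3) = 98/3.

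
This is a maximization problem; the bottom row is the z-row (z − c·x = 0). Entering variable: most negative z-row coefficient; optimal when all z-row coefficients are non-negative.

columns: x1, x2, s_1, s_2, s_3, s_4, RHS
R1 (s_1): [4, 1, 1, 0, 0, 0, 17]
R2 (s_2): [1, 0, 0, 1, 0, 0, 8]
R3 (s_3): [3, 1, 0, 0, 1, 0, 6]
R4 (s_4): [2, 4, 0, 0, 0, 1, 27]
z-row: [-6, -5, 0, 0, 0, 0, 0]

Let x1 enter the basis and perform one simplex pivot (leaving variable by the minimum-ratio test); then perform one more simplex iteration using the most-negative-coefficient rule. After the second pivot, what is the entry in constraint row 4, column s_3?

Ratio test on column x1 — row 1: 17/4 = 17/4; row 2: 8/1 = 8; row 3: 6/3 = 2; row 4: 27/2 = 27/2. Minimum is 2 at row 3 (s_3 leaves); pivot element 3.
Divide row 3 by 3; eliminate column x1 from the other rows.
Second iteration: most negative z-row entry is -3 in column x2, so x2 enters.
Ratio test on column x2 — row 1: entry -1/3 ≤ 0; row 2: entry -1/3 ≤ 0; row 3: 2/(1/3) = 6; row 4: 23/(10/3) = 69/10. Minimum is 6 at row 3 (x1 leaves); pivot element 1/3.
Divide row 3 by 1/3; eliminate column x2 from the other rows.
After both pivots, the entry at constraint row 4, column s_3 is -4.

-4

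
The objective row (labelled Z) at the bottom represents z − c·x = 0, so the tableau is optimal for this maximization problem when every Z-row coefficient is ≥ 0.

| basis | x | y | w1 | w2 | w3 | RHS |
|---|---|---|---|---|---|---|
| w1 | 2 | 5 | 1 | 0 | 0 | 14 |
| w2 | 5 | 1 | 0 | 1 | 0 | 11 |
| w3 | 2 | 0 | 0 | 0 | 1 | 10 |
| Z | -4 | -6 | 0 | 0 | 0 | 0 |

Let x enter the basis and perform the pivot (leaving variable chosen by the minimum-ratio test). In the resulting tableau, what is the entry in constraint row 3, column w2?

-2/5

Ratio test on column x — row 1: 14/2 = 7; row 2: 11/5 = 11/5; row 3: 10/2 = 5. Minimum is 11/5 at row 2 (w2 leaves); pivot element 5.
Divide row 2 by 5; eliminate column x from the other rows.
Row 3 update in column w2: 0 − 2·(1/5) = -2/5.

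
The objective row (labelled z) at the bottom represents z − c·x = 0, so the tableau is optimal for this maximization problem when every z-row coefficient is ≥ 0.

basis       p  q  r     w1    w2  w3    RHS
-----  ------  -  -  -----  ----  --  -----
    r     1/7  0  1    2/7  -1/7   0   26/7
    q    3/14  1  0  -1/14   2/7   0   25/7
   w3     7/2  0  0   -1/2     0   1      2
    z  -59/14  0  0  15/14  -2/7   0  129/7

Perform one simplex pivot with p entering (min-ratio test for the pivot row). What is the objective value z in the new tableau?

Ratio test on column p — row 1: (26/7)/(1/7) = 26; row 2: (25/7)/(3/14) = 50/3; row 3: 2/(7/2) = 4/7. Minimum is 4/7 at row 3 (w3 leaves); pivot element 7/2.
Pivot on row 3; the z-row RHS becomes 129/7 − (-59/14)·(4/7) = 1021/49.

1021/49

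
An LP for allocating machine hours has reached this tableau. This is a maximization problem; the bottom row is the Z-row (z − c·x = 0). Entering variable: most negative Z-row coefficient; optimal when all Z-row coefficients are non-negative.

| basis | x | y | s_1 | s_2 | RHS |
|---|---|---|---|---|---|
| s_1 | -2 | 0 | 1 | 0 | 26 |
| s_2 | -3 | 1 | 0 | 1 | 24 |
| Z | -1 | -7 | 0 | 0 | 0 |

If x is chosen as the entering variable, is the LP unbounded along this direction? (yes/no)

Every constraint-row entry in column x is ≤ 0, so increasing x is unbounded.

yes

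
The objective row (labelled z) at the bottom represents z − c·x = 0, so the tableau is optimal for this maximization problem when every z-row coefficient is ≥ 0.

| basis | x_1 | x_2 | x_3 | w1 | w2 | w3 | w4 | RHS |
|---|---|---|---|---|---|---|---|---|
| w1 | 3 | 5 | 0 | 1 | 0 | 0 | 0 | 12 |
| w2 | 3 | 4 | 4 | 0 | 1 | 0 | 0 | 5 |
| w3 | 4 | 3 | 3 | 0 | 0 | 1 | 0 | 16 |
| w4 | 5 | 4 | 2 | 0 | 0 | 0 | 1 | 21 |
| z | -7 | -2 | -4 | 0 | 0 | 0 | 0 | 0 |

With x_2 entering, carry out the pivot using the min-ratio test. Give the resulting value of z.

5/2

Ratio test on column x_2 — row 1: 12/5 = 12/5; row 2: 5/4 = 5/4; row 3: 16/3 = 16/3; row 4: 21/4 = 21/4. Minimum is 5/4 at row 2 (w2 leaves); pivot element 4.
Pivot on row 2; the z-row RHS becomes 0 − (-2)·(5/4) = 5/2.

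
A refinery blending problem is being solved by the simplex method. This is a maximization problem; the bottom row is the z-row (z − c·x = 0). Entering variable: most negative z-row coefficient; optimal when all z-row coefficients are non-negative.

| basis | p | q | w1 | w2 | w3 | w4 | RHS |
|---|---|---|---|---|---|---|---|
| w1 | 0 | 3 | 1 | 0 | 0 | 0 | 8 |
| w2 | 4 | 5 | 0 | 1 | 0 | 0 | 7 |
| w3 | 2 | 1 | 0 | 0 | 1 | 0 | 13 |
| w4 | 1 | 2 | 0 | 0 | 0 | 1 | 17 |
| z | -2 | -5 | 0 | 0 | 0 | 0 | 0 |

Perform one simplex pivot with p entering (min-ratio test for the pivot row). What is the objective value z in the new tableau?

7/2

Ratio test on column p — row 1: entry 0 ≤ 0; row 2: 7/4 = 7/4; row 3: 13/2 = 13/2; row 4: 17/1 = 17. Minimum is 7/4 at row 2 (w2 leaves); pivot element 4.
Pivot on row 2; the z-row RHS becomes 0 − (-2)·(7/4) = 7/2.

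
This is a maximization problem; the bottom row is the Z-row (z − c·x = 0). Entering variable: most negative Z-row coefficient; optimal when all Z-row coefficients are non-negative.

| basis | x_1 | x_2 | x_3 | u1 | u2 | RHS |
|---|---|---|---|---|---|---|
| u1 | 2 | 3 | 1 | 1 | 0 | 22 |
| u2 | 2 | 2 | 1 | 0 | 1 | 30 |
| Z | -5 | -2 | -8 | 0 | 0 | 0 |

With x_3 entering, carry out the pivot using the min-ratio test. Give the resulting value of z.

176

Ratio test on column x_3 — row 1: 22/1 = 22; row 2: 30/1 = 30. Minimum is 22 at row 1 (u1 leaves); pivot element 1.
Pivot on row 1; the Z-row RHS becomes 0 − (-8)·22 = 176.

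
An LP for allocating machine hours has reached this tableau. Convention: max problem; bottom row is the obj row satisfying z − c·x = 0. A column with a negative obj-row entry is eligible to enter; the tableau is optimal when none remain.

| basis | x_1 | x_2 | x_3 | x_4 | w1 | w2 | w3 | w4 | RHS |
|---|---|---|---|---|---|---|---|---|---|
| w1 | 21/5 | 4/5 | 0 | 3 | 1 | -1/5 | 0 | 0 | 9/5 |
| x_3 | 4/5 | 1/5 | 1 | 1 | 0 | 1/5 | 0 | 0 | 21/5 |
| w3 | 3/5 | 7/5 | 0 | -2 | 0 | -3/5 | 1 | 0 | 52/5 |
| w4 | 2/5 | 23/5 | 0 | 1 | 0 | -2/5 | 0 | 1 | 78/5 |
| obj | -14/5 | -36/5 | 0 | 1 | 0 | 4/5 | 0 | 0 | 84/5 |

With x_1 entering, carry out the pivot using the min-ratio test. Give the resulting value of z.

Ratio test on column x_1 — row 1: (9/5)/(21/5) = 3/7; row 2: (21/5)/(4/5) = 21/4; row 3: (52/5)/(3/5) = 52/3; row 4: (78/5)/(2/5) = 39. Minimum is 3/7 at row 1 (w1 leaves); pivot element 21/5.
Pivot on row 1; the obj-row RHS becomes 84/5 − (-14/5)·(3/7) = 18.

18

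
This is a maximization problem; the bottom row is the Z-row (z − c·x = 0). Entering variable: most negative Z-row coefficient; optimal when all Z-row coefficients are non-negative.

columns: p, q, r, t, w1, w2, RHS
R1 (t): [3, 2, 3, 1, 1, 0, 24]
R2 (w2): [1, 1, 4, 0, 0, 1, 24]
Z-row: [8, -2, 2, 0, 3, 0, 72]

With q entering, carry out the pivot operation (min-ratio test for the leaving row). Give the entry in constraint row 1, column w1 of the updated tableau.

Ratio test on column q — row 1: 24/2 = 12; row 2: 24/1 = 24. Minimum is 12 at row 1 (t leaves); pivot element 2.
Divide row 1 by 2; eliminate column q from the other rows.
In the new row 1, the w1 entry is the old entry divided by the pivot: 1/2 = 1/2.

1/2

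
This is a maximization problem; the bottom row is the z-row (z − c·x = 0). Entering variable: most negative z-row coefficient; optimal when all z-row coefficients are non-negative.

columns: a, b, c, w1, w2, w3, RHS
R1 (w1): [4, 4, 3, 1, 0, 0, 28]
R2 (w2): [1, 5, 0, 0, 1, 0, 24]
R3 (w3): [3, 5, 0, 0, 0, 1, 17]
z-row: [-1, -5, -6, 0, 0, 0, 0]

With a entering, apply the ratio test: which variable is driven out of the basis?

w3

Column a entries and ratios — w1: 28/4 = 7; w2: 24/1 = 24; w3: 17/3 = 17/3.
Smallest ratio is 17/3 in the row of w3, so w3 leaves.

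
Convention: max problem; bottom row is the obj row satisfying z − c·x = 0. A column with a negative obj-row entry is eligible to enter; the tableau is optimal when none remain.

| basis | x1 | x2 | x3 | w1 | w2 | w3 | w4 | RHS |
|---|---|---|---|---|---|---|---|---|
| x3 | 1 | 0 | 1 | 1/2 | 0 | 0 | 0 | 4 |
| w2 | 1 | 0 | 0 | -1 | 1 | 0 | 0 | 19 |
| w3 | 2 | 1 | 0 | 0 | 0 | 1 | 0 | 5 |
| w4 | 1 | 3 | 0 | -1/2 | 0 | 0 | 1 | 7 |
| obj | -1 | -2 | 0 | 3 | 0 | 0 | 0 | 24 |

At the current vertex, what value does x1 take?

x1 is not in the basis, so in the current basic feasible solution x1 = 0.

0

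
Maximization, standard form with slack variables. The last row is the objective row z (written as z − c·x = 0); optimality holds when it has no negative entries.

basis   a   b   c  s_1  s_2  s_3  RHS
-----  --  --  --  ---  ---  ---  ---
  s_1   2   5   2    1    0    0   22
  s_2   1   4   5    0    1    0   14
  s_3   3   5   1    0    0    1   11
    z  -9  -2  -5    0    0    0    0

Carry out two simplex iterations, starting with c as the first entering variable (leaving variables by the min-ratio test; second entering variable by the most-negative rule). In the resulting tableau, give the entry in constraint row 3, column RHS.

41/14

Ratio test on column c — row 1: 22/2 = 11; row 2: 14/5 = 14/5; row 3: 11/1 = 11. Minimum is 14/5 at row 2 (s_2 leaves); pivot element 5.
Divide row 2 by 5; eliminate column c from the other rows.
Second iteration: most negative z-row entry is -8 in column a, so a enters.
Ratio test on column a — row 1: (82/5)/(8/5) = 41/4; row 2: (14/5)/(1/5) = 14; row 3: (41/5)/(14/5) = 41/14. Minimum is 41/14 at row 3 (s_3 leaves); pivot element 14/5.
Divide row 3 by 14/5; eliminate column a from the other rows.
After both pivots, the entry at constraint row 3, column RHS is 41/14.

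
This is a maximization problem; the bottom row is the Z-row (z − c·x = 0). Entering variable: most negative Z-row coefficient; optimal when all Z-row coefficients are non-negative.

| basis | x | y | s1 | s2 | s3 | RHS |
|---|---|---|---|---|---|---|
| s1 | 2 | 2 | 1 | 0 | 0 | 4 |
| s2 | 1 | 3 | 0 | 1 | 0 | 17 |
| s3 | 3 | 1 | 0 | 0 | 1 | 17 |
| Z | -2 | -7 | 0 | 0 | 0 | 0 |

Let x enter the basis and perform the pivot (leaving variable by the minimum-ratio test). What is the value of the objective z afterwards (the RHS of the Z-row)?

4

Ratio test on column x — row 1: 4/2 = 2; row 2: 17/1 = 17; row 3: 17/3 = 17/3. Minimum is 2 at row 1 (s1 leaves); pivot element 2.
Pivot on row 1; the Z-row RHS becomes 0 − (-2)·2 = 4.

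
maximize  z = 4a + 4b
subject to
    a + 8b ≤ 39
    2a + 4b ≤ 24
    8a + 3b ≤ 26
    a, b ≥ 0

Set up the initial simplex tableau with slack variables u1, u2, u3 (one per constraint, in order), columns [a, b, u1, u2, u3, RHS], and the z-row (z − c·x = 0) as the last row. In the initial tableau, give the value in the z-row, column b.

-4

The z-row carries the negated objective coefficients: the b entry is -4.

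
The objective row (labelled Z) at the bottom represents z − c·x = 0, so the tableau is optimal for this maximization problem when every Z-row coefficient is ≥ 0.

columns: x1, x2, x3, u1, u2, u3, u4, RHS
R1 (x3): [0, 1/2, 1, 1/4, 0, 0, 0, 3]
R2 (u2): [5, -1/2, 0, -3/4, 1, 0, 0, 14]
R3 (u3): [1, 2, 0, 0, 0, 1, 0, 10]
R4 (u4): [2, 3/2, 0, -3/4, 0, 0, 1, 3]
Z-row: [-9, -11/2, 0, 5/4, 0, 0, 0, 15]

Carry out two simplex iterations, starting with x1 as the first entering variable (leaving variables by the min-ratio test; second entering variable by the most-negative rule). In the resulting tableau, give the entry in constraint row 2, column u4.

Ratio test on column x1 — row 1: entry 0 ≤ 0; row 2: 14/5 = 14/5; row 3: 10/1 = 10; row 4: 3/2 = 3/2. Minimum is 3/2 at row 4 (u4 leaves); pivot element 2.
Divide row 4 by 2; eliminate column x1 from the other rows.
Second iteration: most negative Z-row entry is -17/8 in column u1, so u1 enters.
Ratio test on column u1 — row 1: 3/(1/4) = 12; row 2: (13/2)/(9/8) = 52/9; row 3: (17/2)/(3/8) = 68/3; row 4: entry -3/8 ≤ 0. Minimum is 52/9 at row 2 (u2 leaves); pivot element 9/8.
Divide row 2 by 9/8; eliminate column u1 from the other rows.
After both pivots, the entry at constraint row 2, column u4 is -20/9.

-20/9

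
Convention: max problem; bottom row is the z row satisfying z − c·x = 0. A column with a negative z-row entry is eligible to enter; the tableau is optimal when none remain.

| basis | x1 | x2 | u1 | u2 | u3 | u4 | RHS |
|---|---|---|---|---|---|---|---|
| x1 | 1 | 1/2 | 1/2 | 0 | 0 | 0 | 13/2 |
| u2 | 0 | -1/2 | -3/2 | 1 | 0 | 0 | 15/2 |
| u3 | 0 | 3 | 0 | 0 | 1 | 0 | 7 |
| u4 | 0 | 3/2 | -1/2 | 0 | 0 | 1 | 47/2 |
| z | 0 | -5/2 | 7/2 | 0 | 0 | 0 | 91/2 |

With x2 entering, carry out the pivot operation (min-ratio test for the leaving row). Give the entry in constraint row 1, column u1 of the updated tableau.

Ratio test on column x2 — row 1: (13/2)/(1/2) = 13; row 2: entry -1/2 ≤ 0; row 3: 7/3 = 7/3; row 4: (47/2)/(3/2) = 47/3. Minimum is 7/3 at row 3 (u3 leaves); pivot element 3.
Divide row 3 by 3; eliminate column x2 from the other rows.
Row 1 update in column u1: 1/2 − (1/2)·0 = 1/2.

1/2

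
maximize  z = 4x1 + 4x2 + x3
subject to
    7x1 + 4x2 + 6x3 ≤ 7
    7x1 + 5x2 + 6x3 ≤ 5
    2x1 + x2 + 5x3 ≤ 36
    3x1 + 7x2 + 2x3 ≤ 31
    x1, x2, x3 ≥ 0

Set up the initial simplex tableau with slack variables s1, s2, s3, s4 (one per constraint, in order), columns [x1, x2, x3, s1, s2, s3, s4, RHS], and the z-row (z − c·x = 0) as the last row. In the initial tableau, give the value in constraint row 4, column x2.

7

Constraint 4 has coefficient 7 on x2.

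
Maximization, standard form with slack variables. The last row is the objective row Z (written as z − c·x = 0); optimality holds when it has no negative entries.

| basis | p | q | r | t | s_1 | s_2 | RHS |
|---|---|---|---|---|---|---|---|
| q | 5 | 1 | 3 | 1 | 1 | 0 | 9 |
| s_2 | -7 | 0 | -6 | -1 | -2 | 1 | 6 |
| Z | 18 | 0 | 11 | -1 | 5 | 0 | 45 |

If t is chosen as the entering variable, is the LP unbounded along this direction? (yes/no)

no

Column t has positive entries in row(s) 1, so the ratio test bounds it — not unbounded.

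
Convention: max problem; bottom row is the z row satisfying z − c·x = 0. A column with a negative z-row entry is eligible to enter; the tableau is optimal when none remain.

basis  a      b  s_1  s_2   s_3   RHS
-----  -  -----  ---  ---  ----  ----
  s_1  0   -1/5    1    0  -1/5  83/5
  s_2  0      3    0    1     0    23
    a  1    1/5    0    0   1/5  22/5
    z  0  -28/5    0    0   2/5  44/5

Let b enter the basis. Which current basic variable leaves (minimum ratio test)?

Column b entries and ratios — s_1: -1/5 ≤ 0, skip; s_2: 23/3 = 23/3; a: (22/5)/(1/5) = 22.
Smallest ratio is 23/3 in the row of s_2, so s_2 leaves.

s_2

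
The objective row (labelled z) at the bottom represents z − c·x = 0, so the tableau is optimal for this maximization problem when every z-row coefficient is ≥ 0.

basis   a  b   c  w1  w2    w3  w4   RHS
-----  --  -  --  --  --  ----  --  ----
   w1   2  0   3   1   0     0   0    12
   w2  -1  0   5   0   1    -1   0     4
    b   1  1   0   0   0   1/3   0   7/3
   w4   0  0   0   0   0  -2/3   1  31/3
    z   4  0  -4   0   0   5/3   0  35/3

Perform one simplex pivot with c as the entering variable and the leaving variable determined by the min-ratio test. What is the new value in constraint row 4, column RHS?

31/3

Ratio test on column c — row 1: 12/3 = 4; row 2: 4/5 = 4/5; row 3: entry 0 ≤ 0; row 4: entry 0 ≤ 0. Minimum is 4/5 at row 2 (w2 leaves); pivot element 5.
Divide row 2 by 5; eliminate column c from the other rows.
Row 4 update in column RHS: 31/3 − 0·(4/5) = 31/3.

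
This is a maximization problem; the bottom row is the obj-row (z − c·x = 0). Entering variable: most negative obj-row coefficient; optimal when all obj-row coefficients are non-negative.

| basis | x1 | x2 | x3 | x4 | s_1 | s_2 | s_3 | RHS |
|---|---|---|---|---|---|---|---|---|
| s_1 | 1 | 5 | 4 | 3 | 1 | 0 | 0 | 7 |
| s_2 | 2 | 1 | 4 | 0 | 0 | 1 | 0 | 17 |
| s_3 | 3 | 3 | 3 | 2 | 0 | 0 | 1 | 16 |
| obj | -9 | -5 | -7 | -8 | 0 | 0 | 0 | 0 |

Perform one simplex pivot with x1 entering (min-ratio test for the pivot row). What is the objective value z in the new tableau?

Ratio test on column x1 — row 1: 7/1 = 7; row 2: 17/2 = 17/2; row 3: 16/3 = 16/3. Minimum is 16/3 at row 3 (s_3 leaves); pivot element 3.
Pivot on row 3; the obj-row RHS becomes 0 − (-9)·(16/3) = 48.

48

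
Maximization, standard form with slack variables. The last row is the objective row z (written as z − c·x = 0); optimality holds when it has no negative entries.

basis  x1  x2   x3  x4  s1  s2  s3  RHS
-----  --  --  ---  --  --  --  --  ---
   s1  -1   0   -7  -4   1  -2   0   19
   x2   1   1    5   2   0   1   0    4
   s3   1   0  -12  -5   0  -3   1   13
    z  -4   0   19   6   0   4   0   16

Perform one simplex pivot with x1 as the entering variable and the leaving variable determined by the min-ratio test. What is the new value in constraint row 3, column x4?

-7

Ratio test on column x1 — row 1: entry -1 ≤ 0; row 2: 4/1 = 4; row 3: 13/1 = 13. Minimum is 4 at row 2 (x2 leaves); pivot element 1.
Divide row 2 by 1; eliminate column x1 from the other rows.
Row 3 update in column x4: -5 − 1·2 = -7.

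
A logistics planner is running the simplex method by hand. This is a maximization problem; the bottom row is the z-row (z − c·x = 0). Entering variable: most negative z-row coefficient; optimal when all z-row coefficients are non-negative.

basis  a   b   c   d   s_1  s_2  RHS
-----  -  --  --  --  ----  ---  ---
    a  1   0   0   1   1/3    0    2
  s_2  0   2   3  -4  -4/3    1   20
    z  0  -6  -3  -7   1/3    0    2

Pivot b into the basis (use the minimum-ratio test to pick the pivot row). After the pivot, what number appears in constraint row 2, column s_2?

Ratio test on column b — row 1: entry 0 ≤ 0; row 2: 20/2 = 10. Minimum is 10 at row 2 (s_2 leaves); pivot element 2.
Divide row 2 by 2; eliminate column b from the other rows.
In the new row 2, the s_2 entry is the old entry divided by the pivot: 1/2 = 1/2.

1/2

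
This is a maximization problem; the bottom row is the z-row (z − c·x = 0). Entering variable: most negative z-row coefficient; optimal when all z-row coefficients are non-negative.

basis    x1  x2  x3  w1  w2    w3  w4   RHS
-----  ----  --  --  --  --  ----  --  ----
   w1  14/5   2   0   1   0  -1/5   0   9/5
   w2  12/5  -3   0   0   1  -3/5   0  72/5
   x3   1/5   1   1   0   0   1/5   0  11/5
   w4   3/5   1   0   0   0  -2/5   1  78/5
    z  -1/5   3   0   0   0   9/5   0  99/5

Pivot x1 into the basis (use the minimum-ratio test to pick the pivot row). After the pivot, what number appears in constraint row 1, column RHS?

9/14

Ratio test on column x1 — row 1: (9/5)/(14/5) = 9/14; row 2: (72/5)/(12/5) = 6; row 3: (11/5)/(1/5) = 11; row 4: (78/5)/(3/5) = 26. Minimum is 9/14 at row 1 (w1 leaves); pivot element 14/5.
Divide row 1 by 14/5; eliminate column x1 from the other rows.
In the new row 1, the RHS entry is the old entry divided by the pivot: (9/5)/(14/5) = 9/14.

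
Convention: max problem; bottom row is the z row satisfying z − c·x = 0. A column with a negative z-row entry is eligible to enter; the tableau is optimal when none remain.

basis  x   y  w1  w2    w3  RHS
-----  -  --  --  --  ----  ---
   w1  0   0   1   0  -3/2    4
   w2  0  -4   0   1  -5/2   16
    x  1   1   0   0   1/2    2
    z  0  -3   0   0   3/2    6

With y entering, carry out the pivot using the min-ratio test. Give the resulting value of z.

Ratio test on column y — row 1: entry 0 ≤ 0; row 2: entry -4 ≤ 0; row 3: 2/1 = 2. Minimum is 2 at row 3 (x leaves); pivot element 1.
Pivot on row 3; the z-row RHS becomes 6 − (-3)·2 = 12.

12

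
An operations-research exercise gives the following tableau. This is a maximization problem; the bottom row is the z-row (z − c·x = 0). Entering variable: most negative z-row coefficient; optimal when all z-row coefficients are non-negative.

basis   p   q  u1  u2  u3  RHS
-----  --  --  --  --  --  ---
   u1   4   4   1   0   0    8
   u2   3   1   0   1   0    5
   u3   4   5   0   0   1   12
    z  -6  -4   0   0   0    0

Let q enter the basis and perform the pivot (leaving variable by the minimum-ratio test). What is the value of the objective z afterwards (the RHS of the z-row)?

Ratio test on column q — row 1: 8/4 = 2; row 2: 5/1 = 5; row 3: 12/5 = 12/5. Minimum is 2 at row 1 (u1 leaves); pivot element 4.
Pivot on row 1; the z-row RHS becomes 0 − (-4)·2 = 8.

8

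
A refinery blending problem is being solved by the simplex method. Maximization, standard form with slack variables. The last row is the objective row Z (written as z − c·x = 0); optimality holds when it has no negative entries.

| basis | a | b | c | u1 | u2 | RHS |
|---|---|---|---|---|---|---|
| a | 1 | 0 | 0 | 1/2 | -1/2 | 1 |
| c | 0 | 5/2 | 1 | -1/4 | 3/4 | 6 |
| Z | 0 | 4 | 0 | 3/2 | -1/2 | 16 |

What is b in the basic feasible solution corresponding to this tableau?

b is not in the basis, so in the current basic feasible solution b = 0.

0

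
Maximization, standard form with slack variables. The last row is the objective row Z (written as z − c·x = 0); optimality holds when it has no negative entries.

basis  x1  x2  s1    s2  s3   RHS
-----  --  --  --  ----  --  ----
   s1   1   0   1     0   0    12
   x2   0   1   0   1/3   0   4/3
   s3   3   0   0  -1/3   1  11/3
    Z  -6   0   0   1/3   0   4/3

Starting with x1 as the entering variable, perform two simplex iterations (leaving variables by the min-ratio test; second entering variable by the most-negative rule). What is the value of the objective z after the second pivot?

10

Ratio test on column x1 — row 1: 12/1 = 12; row 2: entry 0 ≤ 0; row 3: (11/3)/3 = 11/9. Minimum is 11/9 at row 3 (s3 leaves); pivot element 3.
Pivot on row 3; the Z-row RHS becomes 4/3 − (-6)·(11/9) = 26/3.
Next entering variable (most negative Z-row entry -1/3): s2.
Ratio test on column s2 — row 1: (97/9)/(1/9) = 97; row 2: (4/3)/(1/3) = 4; row 3: entry -1/9 ≤ 0. Minimum is 4 at row 2 (x2 leaves); pivot element 1/3.
After the second pivot the Z-row RHS is 26/3 − (-1/3)·4 = 10.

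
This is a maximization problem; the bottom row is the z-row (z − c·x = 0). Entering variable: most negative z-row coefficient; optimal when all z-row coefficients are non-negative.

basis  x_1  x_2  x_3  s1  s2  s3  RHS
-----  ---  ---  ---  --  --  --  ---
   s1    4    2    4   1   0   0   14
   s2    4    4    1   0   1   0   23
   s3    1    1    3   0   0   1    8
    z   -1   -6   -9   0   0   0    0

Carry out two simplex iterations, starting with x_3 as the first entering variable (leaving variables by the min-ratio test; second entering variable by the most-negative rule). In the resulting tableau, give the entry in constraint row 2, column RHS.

2

Ratio test on column x_3 — row 1: 14/4 = 7/2; row 2: 23/1 = 23; row 3: 8/3 = 8/3. Minimum is 8/3 at row 3 (s3 leaves); pivot element 3.
Divide row 3 by 3; eliminate column x_3 from the other rows.
Second iteration: most negative z-row entry is -3 in column x_2, so x_2 enters.
Ratio test on column x_2 — row 1: (10/3)/(2/3) = 5; row 2: (61/3)/(11/3) = 61/11; row 3: (8/3)/(1/3) = 8. Minimum is 5 at row 1 (s1 leaves); pivot element 2/3.
Divide row 1 by 2/3; eliminate column x_2 from the other rows.
After both pivots, the entry at constraint row 2, column RHS is 2.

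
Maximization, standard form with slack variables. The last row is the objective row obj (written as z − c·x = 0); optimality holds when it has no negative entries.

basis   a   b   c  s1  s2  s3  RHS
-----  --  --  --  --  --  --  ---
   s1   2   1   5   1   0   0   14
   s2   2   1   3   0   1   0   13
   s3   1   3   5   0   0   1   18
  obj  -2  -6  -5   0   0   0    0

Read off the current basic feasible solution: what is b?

0

b is not in the basis, so in the current basic feasible solution b = 0.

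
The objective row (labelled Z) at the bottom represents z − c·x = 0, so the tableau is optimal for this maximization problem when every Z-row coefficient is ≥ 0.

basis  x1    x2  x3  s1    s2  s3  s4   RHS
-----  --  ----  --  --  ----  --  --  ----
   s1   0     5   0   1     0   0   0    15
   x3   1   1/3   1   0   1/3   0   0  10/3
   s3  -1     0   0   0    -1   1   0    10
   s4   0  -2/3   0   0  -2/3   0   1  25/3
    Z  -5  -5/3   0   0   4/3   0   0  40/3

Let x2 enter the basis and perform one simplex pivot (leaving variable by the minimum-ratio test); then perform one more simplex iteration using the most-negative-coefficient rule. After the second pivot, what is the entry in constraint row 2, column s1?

Ratio test on column x2 — row 1: 15/5 = 3; row 2: (10/3)/(1/3) = 10; row 3: entry 0 ≤ 0; row 4: entry -2/3 ≤ 0. Minimum is 3 at row 1 (s1 leaves); pivot element 5.
Divide row 1 by 5; eliminate column x2 from the other rows.
Second iteration: most negative Z-row entry is -5 in column x1, so x1 enters.
Ratio test on column x1 — row 1: entry 0 ≤ 0; row 2: (7/3)/1 = 7/3; row 3: entry -1 ≤ 0; row 4: entry 0 ≤ 0. Minimum is 7/3 at row 2 (x3 leaves); pivot element 1.
Divide row 2 by 1; eliminate column x1 from the other rows.
After both pivots, the entry at constraint row 2, column s1 is -1/15.

-1/15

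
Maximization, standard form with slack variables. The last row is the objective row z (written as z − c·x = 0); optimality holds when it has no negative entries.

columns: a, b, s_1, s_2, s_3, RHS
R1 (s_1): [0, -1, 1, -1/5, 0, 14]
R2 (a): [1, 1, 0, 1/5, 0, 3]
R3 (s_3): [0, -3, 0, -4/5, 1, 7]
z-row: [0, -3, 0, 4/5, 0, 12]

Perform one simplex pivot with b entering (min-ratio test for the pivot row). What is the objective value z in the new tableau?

21

Ratio test on column b — row 1: entry -1 ≤ 0; row 2: 3/1 = 3; row 3: entry -3 ≤ 0. Minimum is 3 at row 2 (a leaves); pivot element 1.
Pivot on row 2; the z-row RHS becomes 12 − (-3)·3 = 21.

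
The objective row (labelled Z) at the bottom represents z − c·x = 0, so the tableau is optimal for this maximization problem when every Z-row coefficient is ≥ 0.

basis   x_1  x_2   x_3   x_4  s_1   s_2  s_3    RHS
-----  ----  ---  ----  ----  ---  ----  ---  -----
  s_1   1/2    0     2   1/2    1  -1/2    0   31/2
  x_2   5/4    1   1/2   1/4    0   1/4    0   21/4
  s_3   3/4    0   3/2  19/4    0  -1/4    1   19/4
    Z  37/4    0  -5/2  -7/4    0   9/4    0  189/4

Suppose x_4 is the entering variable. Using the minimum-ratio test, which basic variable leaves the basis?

Column x_4 entries and ratios — s_1: (31/2)/(1/2) = 31; x_2: (21/4)/(1/4) = 21; s_3: (19/4)/(19/4) = 1.
Smallest ratio is 1 in the row of s_3, so s_3 leaves.

s_3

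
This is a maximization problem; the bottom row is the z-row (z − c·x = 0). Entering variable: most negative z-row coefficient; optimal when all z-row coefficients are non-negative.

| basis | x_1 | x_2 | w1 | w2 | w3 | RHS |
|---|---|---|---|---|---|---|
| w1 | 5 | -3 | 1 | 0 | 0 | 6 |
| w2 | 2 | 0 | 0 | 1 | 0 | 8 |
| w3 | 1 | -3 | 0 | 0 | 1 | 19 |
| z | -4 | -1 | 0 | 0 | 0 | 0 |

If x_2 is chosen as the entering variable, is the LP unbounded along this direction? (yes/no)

yes

Every constraint-row entry in column x_2 is ≤ 0, so increasing x_2 is unbounded.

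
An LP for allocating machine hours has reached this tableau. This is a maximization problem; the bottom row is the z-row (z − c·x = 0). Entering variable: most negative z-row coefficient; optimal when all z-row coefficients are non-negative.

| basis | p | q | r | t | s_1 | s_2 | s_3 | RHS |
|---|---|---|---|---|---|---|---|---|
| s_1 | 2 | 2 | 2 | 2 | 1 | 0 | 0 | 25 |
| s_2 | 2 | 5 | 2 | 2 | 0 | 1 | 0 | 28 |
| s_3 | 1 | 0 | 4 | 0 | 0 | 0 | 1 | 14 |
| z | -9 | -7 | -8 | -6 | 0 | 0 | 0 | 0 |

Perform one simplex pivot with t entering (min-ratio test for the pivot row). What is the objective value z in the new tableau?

Ratio test on column t — row 1: 25/2 = 25/2; row 2: 28/2 = 14; row 3: entry 0 ≤ 0. Minimum is 25/2 at row 1 (s_1 leaves); pivot element 2.
Pivot on row 1; the z-row RHS becomes 0 − (-6)·(25/2) = 75.

75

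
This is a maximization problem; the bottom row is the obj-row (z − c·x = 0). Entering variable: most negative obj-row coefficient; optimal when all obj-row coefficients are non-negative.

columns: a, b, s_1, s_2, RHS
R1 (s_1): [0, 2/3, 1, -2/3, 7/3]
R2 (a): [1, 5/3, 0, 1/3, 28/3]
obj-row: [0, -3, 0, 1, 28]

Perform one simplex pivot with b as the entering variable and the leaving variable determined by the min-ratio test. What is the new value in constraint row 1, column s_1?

Ratio test on column b — row 1: (7/3)/(2/3) = 7/2; row 2: (28/3)/(5/3) = 28/5. Minimum is 7/2 at row 1 (s_1 leaves); pivot element 2/3.
Divide row 1 by 2/3; eliminate column b from the other rows.
In the new row 1, the s_1 entry is the old entry divided by the pivot: 1/(2/3) = 3/2.

3/2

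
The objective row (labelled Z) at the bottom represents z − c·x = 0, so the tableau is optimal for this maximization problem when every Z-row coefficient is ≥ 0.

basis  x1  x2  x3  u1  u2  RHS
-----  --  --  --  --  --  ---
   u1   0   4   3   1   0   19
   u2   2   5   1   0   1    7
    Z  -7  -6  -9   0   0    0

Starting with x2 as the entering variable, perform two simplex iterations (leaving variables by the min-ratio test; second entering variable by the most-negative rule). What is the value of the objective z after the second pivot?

615/11

Ratio test on column x2 — row 1: 19/4 = 19/4; row 2: 7/5 = 7/5. Minimum is 7/5 at row 2 (u2 leaves); pivot element 5.
Pivot on row 2; the Z-row RHS becomes 0 − (-6)·(7/5) = 42/5.
Next entering variable (most negative Z-row entry -39/5): x3.
Ratio test on column x3 — row 1: (67/5)/(11/5) = 67/11; row 2: (7/5)/(1/5) = 7. Minimum is 67/11 at row 1 (u1 leaves); pivot element 11/5.
After the second pivot the Z-row RHS is 42/5 − (-39/5)·(67/11) = 615/11.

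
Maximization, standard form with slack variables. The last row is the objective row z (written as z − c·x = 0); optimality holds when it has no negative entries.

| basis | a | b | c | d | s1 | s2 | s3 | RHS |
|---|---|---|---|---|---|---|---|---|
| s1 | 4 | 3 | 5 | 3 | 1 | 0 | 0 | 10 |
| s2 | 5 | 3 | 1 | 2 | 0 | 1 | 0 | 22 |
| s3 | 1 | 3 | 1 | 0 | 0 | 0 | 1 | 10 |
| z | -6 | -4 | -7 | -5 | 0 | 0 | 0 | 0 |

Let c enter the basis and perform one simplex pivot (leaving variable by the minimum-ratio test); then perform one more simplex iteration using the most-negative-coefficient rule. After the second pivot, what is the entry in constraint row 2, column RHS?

Ratio test on column c — row 1: 10/5 = 2; row 2: 22/1 = 22; row 3: 10/1 = 10. Minimum is 2 at row 1 (s1 leaves); pivot element 5.
Divide row 1 by 5; eliminate column c from the other rows.
Second iteration: most negative z-row entry is -4/5 in column d, so d enters.
Ratio test on column d — row 1: 2/(3/5) = 10/3; row 2: 20/(7/5) = 100/7; row 3: entry -3/5 ≤ 0. Minimum is 10/3 at row 1 (c leaves); pivot element 3/5.
Divide row 1 by 3/5; eliminate column d from the other rows.
After both pivots, the entry at constraint row 2, column RHS is 46/3.

46/3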